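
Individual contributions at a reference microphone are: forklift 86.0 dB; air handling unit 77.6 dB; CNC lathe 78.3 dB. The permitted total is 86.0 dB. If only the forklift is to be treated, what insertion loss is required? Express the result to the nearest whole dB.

The untreated sources together contribute 10^(77.6/10) + 10^(78.3/10) = 1.252e+08, i.e. 80.97 dB.
To meet 86.0 dB overall, the treated forklift may contribute at most 10^(86.0/10) − 1.252e+08 = 2.730e+08, i.e. 84.36 dB.
So the forklift must be reduced from 86.0 to 84.36 dB: IL = 1.64 dB.

2 dB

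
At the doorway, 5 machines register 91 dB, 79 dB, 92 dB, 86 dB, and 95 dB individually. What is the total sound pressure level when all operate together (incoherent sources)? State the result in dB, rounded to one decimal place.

98.1 dB

For uncorrelated sources the intensities add, so convert each level to linear form, sum, and take 10·log₁₀ of the total.
Σ 10^(L/10) = 10^(91/10) + 10^(79/10) + 10^(92/10) + 10^(86/10) + 10^(95/10) = 6.484e+09.
L_total = 10·log₁₀(6.484e+09) = 98.12 dB.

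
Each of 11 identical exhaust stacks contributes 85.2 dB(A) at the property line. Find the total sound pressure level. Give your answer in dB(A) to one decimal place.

With 11 equal, uncorrelated contributions the intensity is 11× that of one unit, giving a rise of 10·log₁₀ 11.
L_total = 85.2 + 10·log₁₀(11) = 85.2 + 10.414 = 95.61 dB(A).

95.6 dB(A)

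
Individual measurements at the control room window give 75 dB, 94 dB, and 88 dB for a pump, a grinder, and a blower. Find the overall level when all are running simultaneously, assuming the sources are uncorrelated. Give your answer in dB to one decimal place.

Incoherent sources combine by intensity addition: L_total = 10·log₁₀(Σ 10^(L_i/10)).
Σ 10^(L/10) = 10^(75/10) + 10^(94/10) + 10^(88/10) = 3.174e+09.
L_total = 10·log₁₀(3.174e+09) = 95.02 dB.

95.0 dB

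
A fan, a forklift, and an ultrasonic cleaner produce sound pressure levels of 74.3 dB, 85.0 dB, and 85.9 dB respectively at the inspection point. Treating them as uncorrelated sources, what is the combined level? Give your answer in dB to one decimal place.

88.6 dB

For uncorrelated sources the intensities add, so convert each level to linear form, sum, and take 10·log₁₀ of the total.
Σ 10^(L/10) = 10^(74.3/10) + 10^(85.0/10) + 10^(85.9/10) = 7.322e+08.
L_total = 10·log₁₀(7.322e+08) = 88.65 dB.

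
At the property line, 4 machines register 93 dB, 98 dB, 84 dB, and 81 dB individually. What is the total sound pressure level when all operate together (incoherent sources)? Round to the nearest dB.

For uncorrelated sources the intensities add, so convert each level to linear form, sum, and take 10·log₁₀ of the total.
Σ 10^(L/10) = 10^(93/10) + 10^(98/10) + 10^(84/10) + 10^(81/10) = 8.682e+09.
L_total = 10·log₁₀(8.682e+09) = 99.39 dB.

99 dB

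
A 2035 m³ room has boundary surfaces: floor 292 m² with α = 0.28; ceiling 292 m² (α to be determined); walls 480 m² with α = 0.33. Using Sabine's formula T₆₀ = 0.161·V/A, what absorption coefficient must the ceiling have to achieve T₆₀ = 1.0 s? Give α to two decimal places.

0.30

Required total absorption A = 0.161·2035/1.0 = 327.63 m².
Absorption from the other surfaces = 292·0.28 + 480·0.33 = 240.16 m², so the ceiling must supply 87.47 m² over 292 m².
α = 87.47/292 = 0.300.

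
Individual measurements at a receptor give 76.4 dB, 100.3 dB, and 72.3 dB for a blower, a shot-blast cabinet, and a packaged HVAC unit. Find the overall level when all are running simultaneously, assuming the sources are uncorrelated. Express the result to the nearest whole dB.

Incoherent sources combine by intensity addition: L_total = 10·log₁₀(Σ 10^(L_i/10)).
Σ 10^(L/10) = 10^(76.4/10) + 10^(100.3/10) + 10^(72.3/10) = 1.078e+10.
L_total = 10·log₁₀(1.078e+10) = 100.32 dB.

100 dB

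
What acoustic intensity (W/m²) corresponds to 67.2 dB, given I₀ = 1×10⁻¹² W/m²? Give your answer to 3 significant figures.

I/I₀ = 10^(67.2/10) = 5.248e+06, so I = 5.248e+06 × 10⁻¹² W/m².

5.25e-06 W/m²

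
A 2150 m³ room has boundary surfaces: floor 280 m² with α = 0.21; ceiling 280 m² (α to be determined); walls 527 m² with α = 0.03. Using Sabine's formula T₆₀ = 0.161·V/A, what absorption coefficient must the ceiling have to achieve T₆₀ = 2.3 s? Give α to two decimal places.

0.27

Required total absorption A = 0.161·2150/2.3 = 150.50 m².
Absorption from the other surfaces = 280·0.21 + 527·0.03 = 74.61 m², so the ceiling must supply 75.89 m² over 280 m².
α = 75.89/280 = 0.271.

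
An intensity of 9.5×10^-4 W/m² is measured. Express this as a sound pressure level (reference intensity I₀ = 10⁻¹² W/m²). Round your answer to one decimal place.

L = 10·log₁₀(I/I₀) = 10·log₁₀(9.5×10^-4/10⁻¹²) = 10·log₁₀(9.5×10^8).
L = 10·(0.9777 + 8) = 89.78 dB.

89.8 dB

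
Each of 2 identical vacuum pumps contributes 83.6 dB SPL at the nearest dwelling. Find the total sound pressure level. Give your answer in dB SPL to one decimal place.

L_total = L₁ + 10·log₁₀ N for N identical incoherent sources.
L_total = 83.6 + 10·log₁₀(2) = 83.6 + 3.010 = 86.61 dB SPL.

86.6 dB SPL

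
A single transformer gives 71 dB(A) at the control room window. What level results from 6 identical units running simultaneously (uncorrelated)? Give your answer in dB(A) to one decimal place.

78.8 dB(A)

L_total = L₁ + 10·log₁₀ N for N identical incoherent sources.
L_total = 71 + 10·log₁₀(6) = 71 + 7.782 = 78.78 dB(A).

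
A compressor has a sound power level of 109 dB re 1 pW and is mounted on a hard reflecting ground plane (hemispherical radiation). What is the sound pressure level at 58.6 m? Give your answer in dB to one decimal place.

65.7 dB

Free-field hemispherical radiation: L_p = L_w − 10·log₁₀(2π·r²), r = 58.6 m.
2π·r² = 2.158e+04 m², 10·log₁₀ of that is 43.340 dB.
L_p = 109 − 43.340 = 65.66 dB.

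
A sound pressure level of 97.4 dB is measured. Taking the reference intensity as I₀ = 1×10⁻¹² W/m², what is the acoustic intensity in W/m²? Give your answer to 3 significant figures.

I = I₀·10^(L/10) = 10⁻¹² × 10^(97.4/10) = 10^(-2.260).

0.00550 W/m²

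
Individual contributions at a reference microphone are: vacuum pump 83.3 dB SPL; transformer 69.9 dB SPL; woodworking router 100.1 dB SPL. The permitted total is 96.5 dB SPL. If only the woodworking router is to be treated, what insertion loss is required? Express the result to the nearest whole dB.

The untreated sources together contribute 10^(83.3/10) + 10^(69.9/10) = 2.236e+08, i.e. 83.49 dB SPL.
To meet 96.5 dB SPL overall, the treated woodworking router may contribute at most 10^(96.5/10) − 2.236e+08 = 4.243e+09, i.e. 96.28 dB SPL.
So the woodworking router must be reduced from 100.1 to 96.28 dB SPL: IL = 3.82 dB.

4 dB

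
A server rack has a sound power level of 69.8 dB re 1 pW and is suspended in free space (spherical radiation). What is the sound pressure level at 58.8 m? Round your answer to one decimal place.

23.4 dB

Free-field spherical radiation: L_p = L_w − 10·log₁₀(4π·r²), r = 58.8 m.
4π·r² = 4.345e+04 m², 10·log₁₀ of that is 46.380 dB.
L_p = 69.8 − 46.380 = 23.42 dB.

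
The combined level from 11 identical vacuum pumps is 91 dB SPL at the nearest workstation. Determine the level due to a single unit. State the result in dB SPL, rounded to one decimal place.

11 equal contributions raise the level by 10·log₁₀ 11 = 10.414 dB, so each unit alone gives 91 − 10.414.

80.6 dB SPL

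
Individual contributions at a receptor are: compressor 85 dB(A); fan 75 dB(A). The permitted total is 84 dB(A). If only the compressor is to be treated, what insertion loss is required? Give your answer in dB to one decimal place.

The untreated sources together contribute 10^(75/10) = 3.162e+07, i.e. 75.00 dB(A).
To meet 84 dB(A) overall, the treated compressor may contribute at most 10^(84/10) − 3.162e+07 = 2.196e+08, i.e. 83.42 dB(A).
Required insertion loss = 85 − 83.42 = 1.58 dB.

1.6 dB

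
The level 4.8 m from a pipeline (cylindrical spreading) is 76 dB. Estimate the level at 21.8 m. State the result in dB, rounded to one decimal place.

Cylindrical spreading from a line source gives a 10·log₁₀(r₂/r₁) drop.
L₂ = 76 − 10·log₁₀(21.8/4.8) = 76 − 6.572 = 69.43 dB.

69.4 dB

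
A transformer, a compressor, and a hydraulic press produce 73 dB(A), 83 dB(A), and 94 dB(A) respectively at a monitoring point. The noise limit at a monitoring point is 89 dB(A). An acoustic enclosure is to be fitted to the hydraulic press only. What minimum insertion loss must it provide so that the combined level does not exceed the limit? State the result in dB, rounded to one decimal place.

Everything except the hydraulic press sums to 10^(73/10) + 10^(83/10) = 2.195e+08 in linear terms, 83.41 dB(A).
To meet 89 dB(A) overall, the treated hydraulic press may contribute at most 10^(89/10) − 2.195e+08 = 5.748e+08, i.e. 87.60 dB(A).
Required insertion loss = 94 − 87.60 = 6.40 dB.

6.4 dB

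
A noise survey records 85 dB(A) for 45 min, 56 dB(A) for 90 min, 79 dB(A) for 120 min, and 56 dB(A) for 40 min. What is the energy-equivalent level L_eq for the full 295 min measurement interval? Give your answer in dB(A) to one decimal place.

79.1 dB(A)

L_eq = 10·log₁₀[(1/T)·Σ tᵢ·10^(Lᵢ/10)] with T = 295 min.
Σ tᵢ·10^(Lᵢ/10) = 45·10^(85/10) + 90·10^(56/10) + 120·10^(79/10) + 40·10^(56/10) = 2.381e+10.
L_eq = 10·log₁₀(2.381e+10/295) = 79.07 dB(A).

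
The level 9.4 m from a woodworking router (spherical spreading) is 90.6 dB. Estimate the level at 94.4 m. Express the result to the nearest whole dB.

Point-source attenuation: ΔL = 20·log₁₀(r₂/r₁) = 20·log₁₀(94.4/9.4) = 20.037 dB.
L₂ = 90.6 − 20·log₁₀(94.4/9.4) = 90.6 − 20.037 = 70.56 dB.

71 dB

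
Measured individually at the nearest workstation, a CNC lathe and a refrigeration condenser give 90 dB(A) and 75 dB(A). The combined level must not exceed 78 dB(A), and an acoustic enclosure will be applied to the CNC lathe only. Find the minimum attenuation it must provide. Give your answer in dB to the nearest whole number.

15 dB

The untreated sources together contribute 10^(75/10) = 3.162e+07, i.e. 75.00 dB(A).
To meet 78 dB(A) overall, the treated CNC lathe may contribute at most 10^(78/10) − 3.162e+07 = 3.147e+07, i.e. 74.98 dB(A).
So the CNC lathe must be reduced from 90 to 74.98 dB(A): IL = 15.02 dB.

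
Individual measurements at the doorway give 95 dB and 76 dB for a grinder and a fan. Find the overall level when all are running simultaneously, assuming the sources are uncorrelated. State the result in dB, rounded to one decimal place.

95.1 dB

Incoherent sources combine by intensity addition: L_total = 10·log₁₀(Σ 10^(L_i/10)).
Σ 10^(L/10) = 10^(95/10) + 10^(76/10) = 3.202e+09.
L_total = 10·log₁₀(3.202e+09) = 95.05 dB.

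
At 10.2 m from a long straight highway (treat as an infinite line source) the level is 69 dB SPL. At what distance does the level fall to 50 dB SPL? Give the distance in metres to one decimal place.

810.2 m

Line-source spreading drops the level by 10·log₁₀(r₂/r₁); inverting, r₂/r₁ = 10^(ΔL/10).
r₂ = 10.2·10^((69−50)/10) = 10.2·10^(19.0/10) = 810.21 m.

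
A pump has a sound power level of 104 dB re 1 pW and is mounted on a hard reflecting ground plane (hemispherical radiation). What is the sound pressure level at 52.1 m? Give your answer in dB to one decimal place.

Free-field hemispherical radiation: L_p = L_w − 10·log₁₀(2π·r²), r = 52.1 m.
2π·r² = 1.706e+04 m², 10·log₁₀ of that is 42.319 dB.
L_p = 104 − 42.319 = 61.68 dB.

61.7 dB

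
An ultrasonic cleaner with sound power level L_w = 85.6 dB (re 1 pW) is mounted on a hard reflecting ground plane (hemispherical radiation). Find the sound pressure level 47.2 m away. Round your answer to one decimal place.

44.1 dB

L_p = L_w − 10·log₁₀(2π·r²) with r = 47.2 m.
2π·r² = 1.4e+04 m², 10·log₁₀ of that is 41.461 dB.
L_p = 85.6 − 41.461 = 44.14 dB.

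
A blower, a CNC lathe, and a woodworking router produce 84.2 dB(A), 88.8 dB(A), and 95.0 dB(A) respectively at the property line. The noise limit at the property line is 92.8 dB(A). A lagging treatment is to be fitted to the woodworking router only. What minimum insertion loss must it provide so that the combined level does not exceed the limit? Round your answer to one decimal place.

Everything except the woodworking router sums to 10^(84.2/10) + 10^(88.8/10) = 1.022e+09 in linear terms, 90.09 dB(A).
The limit corresponds to 10^(92.8/10) = 1.905e+09; subtracting the fixed part leaves 8.839e+08 for the woodworking router, i.e. 89.46 dB(A).
Required insertion loss = 95.0 − 89.46 = 5.54 dB.

5.5 dB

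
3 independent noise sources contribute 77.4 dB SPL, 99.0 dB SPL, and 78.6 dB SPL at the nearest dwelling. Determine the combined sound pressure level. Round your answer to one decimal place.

99.1 dB SPL

For uncorrelated sources the intensities add, so convert each level to linear form, sum, and take 10·log₁₀ of the total.
Σ 10^(L/10) = 10^(77.4/10) + 10^(99.0/10) + 10^(78.6/10) = 8.071e+09.
L_total = 10·log₁₀(8.071e+09) = 99.07 dB SPL.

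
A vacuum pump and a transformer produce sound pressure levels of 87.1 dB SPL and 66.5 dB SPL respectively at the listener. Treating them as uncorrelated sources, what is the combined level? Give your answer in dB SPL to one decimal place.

For uncorrelated sources the intensities add, so convert each level to linear form, sum, and take 10·log₁₀ of the total.
Σ 10^(L/10) = 10^(87.1/10) + 10^(66.5/10) = 5.173e+08.
L_total = 10·log₁₀(5.173e+08) = 87.14 dB SPL.

87.1 dB SPL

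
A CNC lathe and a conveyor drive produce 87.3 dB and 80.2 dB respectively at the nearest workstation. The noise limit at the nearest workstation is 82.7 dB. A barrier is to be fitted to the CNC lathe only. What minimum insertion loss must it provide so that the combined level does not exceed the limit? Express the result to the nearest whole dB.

8 dB

Fixed contribution from the other source: Σ 10^(L/10) = 10^(80.2/10) = 1.047e+08 (80.20 dB).
The limit corresponds to 10^(82.7/10) = 1.862e+08; subtracting the fixed part leaves 8.150e+07 for the CNC lathe, i.e. 79.11 dB.
So the CNC lathe must be reduced from 87.3 to 79.11 dB: IL = 8.19 dB.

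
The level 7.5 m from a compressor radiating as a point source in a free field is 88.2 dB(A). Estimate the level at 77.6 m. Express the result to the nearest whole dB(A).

Spherical spreading from a point source gives a 20·log₁₀(r₂/r₁) drop.
L₂ = 88.2 − 20·log₁₀(77.6/7.5) = 88.2 − 20.296 = 67.90 dB(A).

68 dB(A)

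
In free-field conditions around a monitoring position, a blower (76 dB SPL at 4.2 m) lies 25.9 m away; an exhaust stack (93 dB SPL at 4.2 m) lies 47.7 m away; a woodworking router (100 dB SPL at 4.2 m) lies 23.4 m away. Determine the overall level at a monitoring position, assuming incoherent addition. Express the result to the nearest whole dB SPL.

Propagate each source to the receiver with L = L_ref − 20·log₁₀(r/r_ref), then add intensities.
blower: 76 − 20·log₁₀(25.9/4.2) = 76 − 15.80 = 60.20 dB SPL.
exhaust stack: 93 − 20·log₁₀(47.7/4.2) = 93 − 21.11 = 71.89 dB SPL.
woodworking router: 100 − 20·log₁₀(23.4/4.2) = 100 − 14.92 = 85.08 dB SPL.
Σ 10^(L/10) = 3.387e+08 → L_total = 10·log₁₀(3.387e+08) = 85.30 dB SPL.

85 dB SPL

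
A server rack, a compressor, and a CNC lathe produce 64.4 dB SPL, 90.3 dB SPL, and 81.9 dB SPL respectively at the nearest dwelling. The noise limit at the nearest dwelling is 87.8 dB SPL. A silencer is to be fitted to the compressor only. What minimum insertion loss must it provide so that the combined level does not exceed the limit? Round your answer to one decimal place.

Fixed contribution from the other sources: Σ 10^(L/10) = 10^(64.4/10) + 10^(81.9/10) = 1.576e+08 (81.98 dB SPL).
The limit corresponds to 10^(87.8/10) = 6.026e+08; subtracting the fixed part leaves 4.449e+08 for the compressor, i.e. 86.48 dB SPL.
So the compressor must be reduced from 90.3 to 86.48 dB SPL: IL = 3.82 dB.

3.8 dB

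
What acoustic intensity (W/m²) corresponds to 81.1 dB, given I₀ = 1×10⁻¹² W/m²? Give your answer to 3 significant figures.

0.000129 W/m²

I/I₀ = 10^(81.1/10) = 1.288e+08, so I = 1.288e+08 × 10⁻¹² W/m².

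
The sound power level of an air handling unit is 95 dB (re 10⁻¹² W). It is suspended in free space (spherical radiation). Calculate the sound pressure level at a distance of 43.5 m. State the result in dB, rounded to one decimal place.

The power spreads over a sphere of area 4π·r², so L_p = L_w − 10·log₁₀(4π·r²).
4π·r² = 2.378e+04 m², 10·log₁₀ of that is 43.762 dB.
L_p = 95 − 43.762 = 51.24 dB.

51.2 dB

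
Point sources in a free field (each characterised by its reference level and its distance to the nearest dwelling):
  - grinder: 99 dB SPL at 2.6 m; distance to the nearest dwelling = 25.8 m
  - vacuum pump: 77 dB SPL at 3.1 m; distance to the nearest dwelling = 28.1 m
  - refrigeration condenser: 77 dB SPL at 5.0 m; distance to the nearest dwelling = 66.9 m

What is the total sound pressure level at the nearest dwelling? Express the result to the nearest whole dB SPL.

First find each source's level at the receiver (point-source: −20·log₁₀(r/r_ref)), then combine on an intensity basis.
grinder: 99 − 20·log₁₀(25.8/2.6) = 99 − 19.93 = 79.07 dB SPL.
vacuum pump: 77 − 20·log₁₀(28.1/3.1) = 77 − 19.15 = 57.85 dB SPL.
refrigeration condenser: 77 − 20·log₁₀(66.9/5.0) = 77 − 22.53 = 54.47 dB SPL.
Σ 10^(L/10) = 8.156e+07 → L_total = 10·log₁₀(8.156e+07) = 79.11 dB SPL.

79 dB SPL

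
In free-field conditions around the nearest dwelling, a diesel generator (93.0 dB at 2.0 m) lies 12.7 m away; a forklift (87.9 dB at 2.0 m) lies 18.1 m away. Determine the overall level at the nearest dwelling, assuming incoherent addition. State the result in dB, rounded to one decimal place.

Propagate each source to the receiver with L = L_ref − 20·log₁₀(r/r_ref), then add intensities.
diesel generator: 93.0 − 20·log₁₀(12.7/2.0) = 93.0 − 16.06 = 76.94 dB.
forklift: 87.9 − 20·log₁₀(18.1/2.0) = 87.9 − 19.13 = 68.77 dB.
Σ 10^(L/10) = 5.701e+07 → L_total = 10·log₁₀(5.701e+07) = 77.56 dB.

77.6 dB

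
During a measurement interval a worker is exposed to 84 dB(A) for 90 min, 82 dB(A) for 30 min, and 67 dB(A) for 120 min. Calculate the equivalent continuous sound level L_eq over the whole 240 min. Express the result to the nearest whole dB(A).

Weight each interval's intensity by its duration and average over T = 240 min:
Σ tᵢ·10^(Lᵢ/10) = 90·10^(84/10) + 30·10^(82/10) + 120·10^(67/10) = 2.796e+10.
L_eq = 10·log₁₀(2.796e+10/240) = 80.66 dB(A).

81 dB(A)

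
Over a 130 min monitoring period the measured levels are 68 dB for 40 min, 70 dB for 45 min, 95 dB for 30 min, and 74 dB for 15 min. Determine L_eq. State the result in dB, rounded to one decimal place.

88.7 dB

The energy average is taken in the linear domain: L_eq = 10·log₁₀[(Σ tᵢ·10^(Lᵢ/10))/T], T = 130 min.
Σ tᵢ·10^(Lᵢ/10) = 40·10^(68/10) + 45·10^(70/10) + 30·10^(95/10) + 15·10^(74/10) = 9.595e+10.
L_eq = 10·log₁₀(9.595e+10/130) = 88.68 dB.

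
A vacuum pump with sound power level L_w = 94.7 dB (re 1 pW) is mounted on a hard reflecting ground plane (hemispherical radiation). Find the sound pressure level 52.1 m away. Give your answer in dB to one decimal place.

Free-field hemispherical radiation: L_p = L_w − 10·log₁₀(2π·r²), r = 52.1 m.
2π·r² = 1.706e+04 m², 10·log₁₀ of that is 42.319 dB.
L_p = 94.7 − 42.319 = 52.38 dB.

52.4 dB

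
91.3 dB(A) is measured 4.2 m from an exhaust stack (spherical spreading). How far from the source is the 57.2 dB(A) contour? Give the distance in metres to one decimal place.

212.9 m

Point-source spreading drops the level by 20·log₁₀(r₂/r₁); inverting, r₂/r₁ = 10^(ΔL/20).
r₂ = 4.2·10^((91.3−57.2)/20) = 4.2·10^(34.1/20) = 212.94 m.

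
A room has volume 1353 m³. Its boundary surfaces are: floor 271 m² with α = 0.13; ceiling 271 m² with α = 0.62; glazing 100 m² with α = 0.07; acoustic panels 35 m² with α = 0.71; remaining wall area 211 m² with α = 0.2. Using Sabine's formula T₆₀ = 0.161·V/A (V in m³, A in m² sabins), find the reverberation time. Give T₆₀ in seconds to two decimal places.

0.79 s

Summing Sᵢαᵢ: 271·0.13 + 271·0.62 + 100·0.07 + 35·0.71 + 211·0.2 = 277.30 m².
T₆₀ = 0.161·V/A = 0.161·1353/277.30 = 0.786 s.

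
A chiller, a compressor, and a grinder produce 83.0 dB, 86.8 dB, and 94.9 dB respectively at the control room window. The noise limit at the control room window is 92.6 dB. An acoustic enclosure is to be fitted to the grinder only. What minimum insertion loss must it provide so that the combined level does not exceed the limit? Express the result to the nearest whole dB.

4 dB

Everything except the grinder sums to 10^(83.0/10) + 10^(86.8/10) = 6.782e+08 in linear terms, 88.31 dB.
The limit corresponds to 10^(92.6/10) = 1.820e+09; subtracting the fixed part leaves 1.142e+09 for the grinder, i.e. 90.57 dB.
Required insertion loss = 94.9 − 90.57 = 4.33 dB.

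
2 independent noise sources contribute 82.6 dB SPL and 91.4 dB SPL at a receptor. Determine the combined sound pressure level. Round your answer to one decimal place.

91.9 dB SPL

For uncorrelated sources the intensities add, so convert each level to linear form, sum, and take 10·log₁₀ of the total.
Σ 10^(L/10) = 10^(82.6/10) + 10^(91.4/10) = 1.562e+09.
L_total = 10·log₁₀(1.562e+09) = 91.94 dB SPL.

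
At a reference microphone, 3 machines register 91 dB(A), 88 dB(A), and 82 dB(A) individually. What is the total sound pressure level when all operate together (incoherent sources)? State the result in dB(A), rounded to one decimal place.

93.1 dB(A)

Incoherent sources combine by intensity addition: L_total = 10·log₁₀(Σ 10^(L_i/10)).
Σ 10^(L/10) = 10^(91/10) + 10^(88/10) + 10^(82/10) = 2.048e+09.
L_total = 10·log₁₀(2.048e+09) = 93.11 dB(A).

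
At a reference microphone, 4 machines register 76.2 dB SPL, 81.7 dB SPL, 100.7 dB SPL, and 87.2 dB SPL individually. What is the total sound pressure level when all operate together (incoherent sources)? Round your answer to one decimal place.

For uncorrelated sources the intensities add, so convert each level to linear form, sum, and take 10·log₁₀ of the total.
Σ 10^(L/10) = 10^(76.2/10) + 10^(81.7/10) + 10^(100.7/10) + 10^(87.2/10) = 1.246e+10.
L_total = 10·log₁₀(1.246e+10) = 100.96 dB SPL.

101.0 dB SPL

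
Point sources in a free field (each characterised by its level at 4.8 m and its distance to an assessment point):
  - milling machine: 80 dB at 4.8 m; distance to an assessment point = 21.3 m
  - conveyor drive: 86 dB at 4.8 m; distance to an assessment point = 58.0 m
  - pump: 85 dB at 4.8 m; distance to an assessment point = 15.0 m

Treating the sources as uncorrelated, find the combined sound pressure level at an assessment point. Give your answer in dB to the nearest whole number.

First find each source's level at the receiver (point-source: −20·log₁₀(r/r_ref)), then combine on an intensity basis.
milling machine: 80 − 20·log₁₀(21.3/4.8) = 80 − 12.94 = 67.06 dB.
conveyor drive: 86 − 20·log₁₀(58.0/4.8) = 86 − 21.64 = 64.36 dB.
pump: 85 − 20·log₁₀(15.0/4.8) = 85 − 9.90 = 75.10 dB.
Σ 10^(L/10) = 4.019e+07 → L_total = 10·log₁₀(4.019e+07) = 76.04 dB.

76 dB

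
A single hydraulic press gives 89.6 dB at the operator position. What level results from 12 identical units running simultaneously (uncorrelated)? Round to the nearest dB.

N identical incoherent sources raise the level by 10·log₁₀ N.
L_total = 89.6 + 10·log₁₀(12) = 89.6 + 10.792 = 100.39 dB.

100 dB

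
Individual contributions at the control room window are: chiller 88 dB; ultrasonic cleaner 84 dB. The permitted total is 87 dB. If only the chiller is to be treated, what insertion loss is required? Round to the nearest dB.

4 dB

Everything except the chiller sums to 10^(84/10) = 2.512e+08 in linear terms, 84.00 dB.
The limit corresponds to 10^(87/10) = 5.012e+08; subtracting the fixed part leaves 2.500e+08 for the chiller, i.e. 83.98 dB.
Required insertion loss = 88 − 83.98 = 4.02 dB.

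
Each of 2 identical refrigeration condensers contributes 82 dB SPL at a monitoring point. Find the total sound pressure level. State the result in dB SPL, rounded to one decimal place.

With 2 equal, uncorrelated contributions the intensity is 2× that of one unit, giving a rise of 10·log₁₀ 2.
L_total = 82 + 10·log₁₀(2) = 82 + 3.010 = 85.01 dB SPL.

85.0 dB SPL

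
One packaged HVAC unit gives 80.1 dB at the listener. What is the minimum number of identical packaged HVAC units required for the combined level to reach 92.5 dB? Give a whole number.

The shortfall is 92.5 − 80.1 = 12.4 dB, and N units add 10·log₁₀ N, so need 10·log₁₀ N ≥ 12.4.
N ≥ 10^(12.4/10) = 17.378, so N = 18.

18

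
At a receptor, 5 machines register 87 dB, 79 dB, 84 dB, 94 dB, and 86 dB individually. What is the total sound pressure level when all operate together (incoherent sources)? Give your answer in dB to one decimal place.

95.7 dB

For uncorrelated sources the intensities add, so convert each level to linear form, sum, and take 10·log₁₀ of the total.
Σ 10^(L/10) = 10^(87/10) + 10^(79/10) + 10^(84/10) + 10^(94/10) + 10^(86/10) = 3.742e+09.
L_total = 10·log₁₀(3.742e+09) = 95.73 dB.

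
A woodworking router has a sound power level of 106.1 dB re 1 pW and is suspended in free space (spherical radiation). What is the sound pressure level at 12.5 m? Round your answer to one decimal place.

The power spreads over a sphere of area 4π·r², so L_p = L_w − 10·log₁₀(4π·r²).
4π·r² = 1963 m², 10·log₁₀ of that is 32.930 dB.
L_p = 106.1 − 32.930 = 73.17 dB.

73.2 dB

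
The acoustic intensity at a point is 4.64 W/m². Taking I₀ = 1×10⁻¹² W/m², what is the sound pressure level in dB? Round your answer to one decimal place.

Dividing by I₀ shifts the exponent by 12: I/I₀ = 4.64×10^12.
L = 10·(0.6665 + 12) = 126.67 dB.

126.7 dB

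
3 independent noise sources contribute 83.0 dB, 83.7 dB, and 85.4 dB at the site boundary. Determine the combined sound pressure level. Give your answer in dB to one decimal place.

88.9 dB

Incoherent sources combine by intensity addition: L_total = 10·log₁₀(Σ 10^(L_i/10)).
Σ 10^(L/10) = 10^(83.0/10) + 10^(83.7/10) + 10^(85.4/10) = 7.807e+08.
L_total = 10·log₁₀(7.807e+08) = 88.92 dB.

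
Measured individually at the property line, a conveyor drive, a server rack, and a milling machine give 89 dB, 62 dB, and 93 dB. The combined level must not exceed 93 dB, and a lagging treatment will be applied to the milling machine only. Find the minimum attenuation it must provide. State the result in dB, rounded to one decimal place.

2.2 dB

Everything except the milling machine sums to 10^(89/10) + 10^(62/10) = 7.959e+08 in linear terms, 89.01 dB.
The limit corresponds to 10^(93/10) = 1.995e+09; subtracting the fixed part leaves 1.199e+09 for the milling machine, i.e. 90.79 dB.
Required insertion loss = 93 − 90.79 = 2.21 dB.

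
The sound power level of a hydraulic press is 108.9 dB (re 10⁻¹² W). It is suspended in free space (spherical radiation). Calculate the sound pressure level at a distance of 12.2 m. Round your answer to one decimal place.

L_p = L_w − 10·log₁₀(4π·r²) with r = 12.2 m.
4π·r² = 1870 m², 10·log₁₀ of that is 32.719 dB.
L_p = 108.9 − 32.719 = 76.18 dB.

76.2 dB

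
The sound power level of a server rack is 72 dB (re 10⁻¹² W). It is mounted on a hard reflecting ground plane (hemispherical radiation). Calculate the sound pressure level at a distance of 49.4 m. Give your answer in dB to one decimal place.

30.1 dB

The power spreads over a hemisphere of area 2π·r², so L_p = L_w − 10·log₁₀(2π·r²).
2π·r² = 1.533e+04 m², 10·log₁₀ of that is 41.856 dB.
L_p = 72 − 41.856 = 30.14 dB.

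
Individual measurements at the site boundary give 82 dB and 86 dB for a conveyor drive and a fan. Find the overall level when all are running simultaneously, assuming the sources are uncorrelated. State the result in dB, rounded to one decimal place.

87.5 dB

Incoherent sources combine by intensity addition: L_total = 10·log₁₀(Σ 10^(L_i/10)).
Σ 10^(L/10) = 10^(82/10) + 10^(86/10) = 5.566e+08.
L_total = 10·log₁₀(5.566e+08) = 87.46 dB.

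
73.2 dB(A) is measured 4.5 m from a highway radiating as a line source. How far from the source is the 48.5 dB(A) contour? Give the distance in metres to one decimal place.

1328.0 m

For a line source L₁ − L₂ = 10·log₁₀(r₂/r₁), so r₂ = r₁·10^((L₁−L₂)/10).
r₂ = 4.5·10^((73.2−48.5)/10) = 4.5·10^(24.7/10) = 1328.04 m.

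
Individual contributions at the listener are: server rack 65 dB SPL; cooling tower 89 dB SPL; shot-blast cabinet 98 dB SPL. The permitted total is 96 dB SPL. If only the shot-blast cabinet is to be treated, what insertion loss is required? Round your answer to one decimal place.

Everything except the shot-blast cabinet sums to 10^(65/10) + 10^(89/10) = 7.975e+08 in linear terms, 89.02 dB SPL.
The limit corresponds to 10^(96/10) = 3.981e+09; subtracting the fixed part leaves 3.184e+09 for the shot-blast cabinet, i.e. 95.03 dB SPL.
So the shot-blast cabinet must be reduced from 98 to 95.03 dB SPL: IL = 2.97 dB.

3.0 dB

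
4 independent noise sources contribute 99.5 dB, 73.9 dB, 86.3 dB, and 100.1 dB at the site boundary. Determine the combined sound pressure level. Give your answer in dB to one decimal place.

102.9 dB

For uncorrelated sources the intensities add, so convert each level to linear form, sum, and take 10·log₁₀ of the total.
Σ 10^(L/10) = 10^(99.5/10) + 10^(73.9/10) + 10^(86.3/10) + 10^(100.1/10) = 1.960e+10.
L_total = 10·log₁₀(1.960e+10) = 102.92 dB.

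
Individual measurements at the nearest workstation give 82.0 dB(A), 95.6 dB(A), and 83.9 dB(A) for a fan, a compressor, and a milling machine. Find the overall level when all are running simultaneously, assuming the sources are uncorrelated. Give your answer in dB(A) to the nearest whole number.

96 dB(A)

For uncorrelated sources the intensities add, so convert each level to linear form, sum, and take 10·log₁₀ of the total.
Σ 10^(L/10) = 10^(82.0/10) + 10^(95.6/10) + 10^(83.9/10) = 4.035e+09.
L_total = 10·log₁₀(4.035e+09) = 96.06 dB(A).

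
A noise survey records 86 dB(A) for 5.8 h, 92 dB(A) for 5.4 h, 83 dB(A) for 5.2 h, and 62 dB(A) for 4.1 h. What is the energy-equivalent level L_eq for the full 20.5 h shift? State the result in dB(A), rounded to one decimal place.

The energy average is taken in the linear domain: L_eq = 10·log₁₀[(Σ tᵢ·10^(Lᵢ/10))/T], T = 20.5 h.
Σ tᵢ·10^(Lᵢ/10) = 5.8·10^(86/10) + 5.4·10^(92/10) + 5.2·10^(83/10) + 4.1·10^(62/10) = 1.191e+10.
L_eq = 10·log₁₀(1.191e+10/20.5) = 87.64 dB(A).

87.6 dB(A)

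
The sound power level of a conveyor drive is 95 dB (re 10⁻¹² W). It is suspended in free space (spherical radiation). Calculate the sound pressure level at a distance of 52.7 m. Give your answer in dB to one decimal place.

49.6 dB

Free-field spherical radiation: L_p = L_w − 10·log₁₀(4π·r²), r = 52.7 m.
4π·r² = 3.49e+04 m², 10·log₁₀ of that is 45.428 dB.
L_p = 95 − 45.428 = 49.57 dB.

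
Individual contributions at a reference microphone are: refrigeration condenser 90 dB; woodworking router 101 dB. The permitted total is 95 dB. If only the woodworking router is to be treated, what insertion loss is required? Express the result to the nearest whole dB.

Fixed contribution from the other source: Σ 10^(L/10) = 10^(90/10) = 1.000e+09 (90.00 dB).
To meet 95 dB overall, the treated woodworking router may contribute at most 10^(95/10) − 1.000e+09 = 2.162e+09, i.e. 93.35 dB.
Required insertion loss = 101 − 93.35 = 7.65 dB.

8 dB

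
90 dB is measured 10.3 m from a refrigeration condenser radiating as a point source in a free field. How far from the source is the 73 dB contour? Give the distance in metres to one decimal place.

For a point source L₁ − L₂ = 20·log₁₀(r₂/r₁), so r₂ = r₁·10^((L₁−L₂)/20).
r₂ = 10.3·10^((90−73)/20) = 10.3·10^(17.0/20) = 72.92 m.

72.9 m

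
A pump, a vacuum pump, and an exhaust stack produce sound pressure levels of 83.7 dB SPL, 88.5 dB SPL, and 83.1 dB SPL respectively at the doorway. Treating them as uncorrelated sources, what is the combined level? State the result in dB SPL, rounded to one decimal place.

90.6 dB SPL

Incoherent sources combine by intensity addition: L_total = 10·log₁₀(Σ 10^(L_i/10)).
Σ 10^(L/10) = 10^(83.7/10) + 10^(88.5/10) + 10^(83.1/10) = 1.147e+09.
L_total = 10·log₁₀(1.147e+09) = 90.59 dB SPL.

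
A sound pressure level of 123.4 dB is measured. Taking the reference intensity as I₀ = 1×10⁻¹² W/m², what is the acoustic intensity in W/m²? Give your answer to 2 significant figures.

I/I₀ = 10^(123.4/10) = 2.188e+12, so I = 2.188e+12 × 10⁻¹² W/m².

2.2 W/m²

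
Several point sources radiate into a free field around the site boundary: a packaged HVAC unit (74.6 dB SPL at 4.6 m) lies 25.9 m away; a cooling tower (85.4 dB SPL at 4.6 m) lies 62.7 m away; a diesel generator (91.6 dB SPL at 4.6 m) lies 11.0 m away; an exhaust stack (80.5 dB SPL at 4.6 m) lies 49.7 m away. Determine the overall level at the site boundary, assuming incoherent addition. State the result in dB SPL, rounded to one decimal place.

84.1 dB SPL

Propagate each source to the receiver with L = L_ref − 20·log₁₀(r/r_ref), then add intensities.
packaged HVAC unit: 74.6 − 20·log₁₀(25.9/4.6) = 74.6 − 15.01 = 59.59 dB SPL.
cooling tower: 85.4 − 20·log₁₀(62.7/4.6) = 85.4 − 22.69 = 62.71 dB SPL.
diesel generator: 91.6 − 20·log₁₀(11.0/4.6) = 91.6 − 7.57 = 84.03 dB SPL.
exhaust stack: 80.5 − 20·log₁₀(49.7/4.6) = 80.5 − 20.67 = 59.83 dB SPL.
Σ 10^(L/10) = 2.565e+08 → L_total = 10·log₁₀(2.565e+08) = 84.09 dB SPL.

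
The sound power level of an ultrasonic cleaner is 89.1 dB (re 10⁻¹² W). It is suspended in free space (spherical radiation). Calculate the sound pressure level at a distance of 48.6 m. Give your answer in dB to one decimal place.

44.4 dB

Free-field spherical radiation: L_p = L_w − 10·log₁₀(4π·r²), r = 48.6 m.
4π·r² = 2.968e+04 m², 10·log₁₀ of that is 44.725 dB.
L_p = 89.1 − 44.725 = 44.38 dB.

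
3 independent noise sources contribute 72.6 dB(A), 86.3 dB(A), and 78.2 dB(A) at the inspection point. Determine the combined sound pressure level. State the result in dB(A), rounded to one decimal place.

Incoherent sources combine by intensity addition: L_total = 10·log₁₀(Σ 10^(L_i/10)).
Σ 10^(L/10) = 10^(72.6/10) + 10^(86.3/10) + 10^(78.2/10) = 5.108e+08.
L_total = 10·log₁₀(5.108e+08) = 87.08 dB(A).

87.1 dB(A)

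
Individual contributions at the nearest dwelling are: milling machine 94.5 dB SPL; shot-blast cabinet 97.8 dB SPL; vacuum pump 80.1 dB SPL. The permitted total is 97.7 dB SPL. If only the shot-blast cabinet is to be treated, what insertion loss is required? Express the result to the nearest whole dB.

The untreated sources together contribute 10^(94.5/10) + 10^(80.1/10) = 2.921e+09, i.e. 94.65 dB SPL.
The limit corresponds to 10^(97.7/10) = 5.888e+09; subtracting the fixed part leaves 2.968e+09 for the shot-blast cabinet, i.e. 94.72 dB SPL.
So the shot-blast cabinet must be reduced from 97.8 to 94.72 dB SPL: IL = 3.08 dB.

3 dB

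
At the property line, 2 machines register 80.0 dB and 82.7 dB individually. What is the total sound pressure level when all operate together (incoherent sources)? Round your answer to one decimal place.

84.6 dB

Incoherent sources combine by intensity addition: L_total = 10·log₁₀(Σ 10^(L_i/10)).
Σ 10^(L/10) = 10^(80.0/10) + 10^(82.7/10) = 2.862e+08.
L_total = 10·log₁₀(2.862e+08) = 84.57 dB.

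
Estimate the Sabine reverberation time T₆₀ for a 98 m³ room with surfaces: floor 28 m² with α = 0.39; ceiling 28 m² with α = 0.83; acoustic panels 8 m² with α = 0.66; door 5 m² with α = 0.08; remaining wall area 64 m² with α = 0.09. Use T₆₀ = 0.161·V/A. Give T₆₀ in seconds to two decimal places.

0.35 s

Total absorption A = 28·0.39 + 28·0.83 + 8·0.66 + 5·0.08 + 64·0.09 = 45.60 m² sabins.
T₆₀ = 0.161 × 98 / 45.60 = 0.346 s.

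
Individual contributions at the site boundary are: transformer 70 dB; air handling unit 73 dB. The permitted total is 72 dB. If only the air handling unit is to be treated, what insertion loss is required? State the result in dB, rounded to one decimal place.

Fixed contribution from the other source: Σ 10^(L/10) = 10^(70/10) = 1.000e+07 (70.00 dB).
The limit corresponds to 10^(72/10) = 1.585e+07; subtracting the fixed part leaves 5.849e+06 for the air handling unit, i.e. 67.67 dB.
So the air handling unit must be reduced from 73 to 67.67 dB: IL = 5.33 dB.

5.3 dB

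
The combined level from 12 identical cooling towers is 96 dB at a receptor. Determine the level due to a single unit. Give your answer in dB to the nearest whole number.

Dividing the total intensity by 12 lowers the level by 10·log₁₀ 12 = 10.792 dB: L₁ = 96 − 10.792.

85 dB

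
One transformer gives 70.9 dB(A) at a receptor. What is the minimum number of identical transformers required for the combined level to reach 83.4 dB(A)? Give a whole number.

18

The shortfall is 83.4 − 70.9 = 12.5 dB, and N units add 10·log₁₀ N, so need 10·log₁₀ N ≥ 12.5.
N ≥ 10^(12.5/10) = 17.783, so N = 18.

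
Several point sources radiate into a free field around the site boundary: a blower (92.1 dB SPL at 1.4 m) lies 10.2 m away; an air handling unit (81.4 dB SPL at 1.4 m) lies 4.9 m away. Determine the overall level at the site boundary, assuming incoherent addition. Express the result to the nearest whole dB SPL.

Apply inverse-square spreading to bring every level to the receiver, then sum 10^(L/10).
blower: 92.1 − 20·log₁₀(10.2/1.4) = 92.1 − 17.25 = 74.85 dB SPL.
air handling unit: 81.4 − 20·log₁₀(4.9/1.4) = 81.4 − 10.88 = 70.52 dB SPL.
Σ 10^(L/10) = 4.182e+07 → L_total = 10·log₁₀(4.182e+07) = 76.21 dB SPL.

76 dB SPL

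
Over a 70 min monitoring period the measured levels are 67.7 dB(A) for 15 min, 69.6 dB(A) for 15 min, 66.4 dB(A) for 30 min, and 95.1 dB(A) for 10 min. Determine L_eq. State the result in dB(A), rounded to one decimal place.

86.7 dB(A)

The energy average is taken in the linear domain: L_eq = 10·log₁₀[(Σ tᵢ·10^(Lᵢ/10))/T], T = 70 min.
Σ tᵢ·10^(Lᵢ/10) = 15·10^(67.7/10) + 15·10^(69.6/10) + 30·10^(66.4/10) + 10·10^(95.1/10) = 3.272e+10.
L_eq = 10·log₁₀(3.272e+10/70) = 86.70 dB(A).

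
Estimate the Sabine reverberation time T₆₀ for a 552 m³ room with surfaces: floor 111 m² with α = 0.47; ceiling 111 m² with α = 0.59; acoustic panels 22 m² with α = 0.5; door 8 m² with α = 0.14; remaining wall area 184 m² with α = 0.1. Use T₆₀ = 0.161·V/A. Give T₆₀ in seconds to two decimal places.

Total absorption A = 111·0.47 + 111·0.59 + 22·0.5 + 8·0.14 + 184·0.1 = 148.18 m² sabins.
T₆₀ = 0.161·V/A = 0.161·552/148.18 = 0.600 s.

0.60 s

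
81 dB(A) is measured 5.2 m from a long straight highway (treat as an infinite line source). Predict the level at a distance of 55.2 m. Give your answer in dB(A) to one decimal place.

70.7 dB(A)

Line-source attenuation: ΔL = 10·log₁₀(r₂/r₁) = 10·log₁₀(55.2/5.2) = 10.259 dB.
L₂ = 81 − 10·log₁₀(55.2/5.2) = 81 − 10.259 = 70.74 dB(A).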